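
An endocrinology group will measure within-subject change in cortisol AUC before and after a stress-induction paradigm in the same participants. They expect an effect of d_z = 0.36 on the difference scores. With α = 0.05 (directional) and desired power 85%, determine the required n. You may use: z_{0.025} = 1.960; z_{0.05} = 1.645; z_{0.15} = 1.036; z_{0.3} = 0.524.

n = 56 pairs

For a paired (one-sample on differences) test: n = ((z_{α} + z_β) / d)².
z_{α} + z_β = 1.645 + 1.036 = 2.681.
n = (2.681 / 0.36)² = 7.447² = 55.46.
Round up.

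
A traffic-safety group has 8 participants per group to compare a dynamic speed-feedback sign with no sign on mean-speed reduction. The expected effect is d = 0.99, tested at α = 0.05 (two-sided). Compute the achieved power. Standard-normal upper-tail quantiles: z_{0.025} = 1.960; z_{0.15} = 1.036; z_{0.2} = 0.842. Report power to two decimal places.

For two equal groups, power = Φ(d·√(n/2) − z_{α/2}).
d·√(n/2) = 0.99 × √(8/2) = 0.99 × 2.000 = 1.980.
z_β = 1.980 − 1.960 = 0.020.
Power = Φ(0.020) = 0.508.

power ≈ 0.51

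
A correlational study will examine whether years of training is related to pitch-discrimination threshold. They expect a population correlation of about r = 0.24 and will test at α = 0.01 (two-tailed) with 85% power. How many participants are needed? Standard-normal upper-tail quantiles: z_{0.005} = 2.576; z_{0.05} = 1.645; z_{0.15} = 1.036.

n = 221

Fisher's z: C = ½·ln((1+r)/(1−r)) = ½·ln(1.6316) = 0.2448.
n = ((z_{α/2} + z_β)/C)² + 3.
(2.576 + 1.036) / 0.2448 = 3.612 / 0.2448 = 14.755.
n = 14.755² + 3 = 217.71 + 3 = 220.7.
Round up.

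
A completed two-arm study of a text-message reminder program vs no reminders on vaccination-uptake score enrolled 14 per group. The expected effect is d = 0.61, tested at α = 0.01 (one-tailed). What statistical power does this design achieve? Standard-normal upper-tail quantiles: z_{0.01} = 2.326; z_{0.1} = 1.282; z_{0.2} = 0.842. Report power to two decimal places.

For two equal groups, power = Φ(d·√(n/2) − z_{α}).
d·√(n/2) = 0.61 × √(14/2) = 0.61 × 2.646 = 1.614.
z_β = 1.614 − 2.326 = -0.712.
Power = Φ(-0.712) = 0.238.

power ≈ 0.24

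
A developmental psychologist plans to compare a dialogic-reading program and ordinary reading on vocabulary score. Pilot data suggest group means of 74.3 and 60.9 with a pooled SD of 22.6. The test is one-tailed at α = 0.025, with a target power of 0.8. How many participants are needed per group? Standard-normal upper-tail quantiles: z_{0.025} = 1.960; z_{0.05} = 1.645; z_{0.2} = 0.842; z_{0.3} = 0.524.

Cohen's d = |M₁ − M₂| / SD_pooled = |74.3 − 60.9| / 22.6 = 13.4 / 22.6 = 0.593.
For two independent groups with equal n: n = 2·((z_{α} + z_β) / d)².
z_{α} + z_β = 1.960 + 0.842 = 2.802.
n = 2 × (2.802 / 0.593)² = 2 × 4.725² = 2 × 22.33 = 44.7.
Round up to the next whole participant.

n = 45 per group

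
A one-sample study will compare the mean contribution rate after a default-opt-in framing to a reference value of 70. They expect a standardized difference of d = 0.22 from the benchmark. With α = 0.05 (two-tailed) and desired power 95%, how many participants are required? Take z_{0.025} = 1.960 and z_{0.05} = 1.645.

For a one-sample test: n = ((z_{α/2} + z_β) / d)².
z_{α/2} + z_β = 1.960 + 1.645 = 3.605.
n = (3.605 / 0.22)² = 16.386² = 268.51.
Round up.

n = 269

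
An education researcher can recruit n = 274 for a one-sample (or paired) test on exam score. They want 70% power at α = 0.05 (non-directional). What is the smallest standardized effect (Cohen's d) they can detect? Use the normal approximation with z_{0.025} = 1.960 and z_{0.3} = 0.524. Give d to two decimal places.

d_min ≈ 0.15

For a single sample (or paired design) of n = 274: d_min = (z_{α/2} + z_β)/√n.
z-sum = 1.960 + 0.524 = 2.484.
d_min = 2.484 / √274 = 2.484 / 16.553 = 0.150.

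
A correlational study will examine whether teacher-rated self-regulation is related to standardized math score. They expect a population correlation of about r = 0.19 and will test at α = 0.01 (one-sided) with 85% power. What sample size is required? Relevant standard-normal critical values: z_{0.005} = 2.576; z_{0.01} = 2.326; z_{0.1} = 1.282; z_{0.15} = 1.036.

Fisher's z: C = ½·ln((1+r)/(1−r)) = ½·ln(1.4691) = 0.1923.
n = ((z_{α} + z_β)/C)² + 3.
(2.326 + 1.036) / 0.1923 = 3.362 / 0.1923 = 17.483.
n = 17.483² + 3 = 305.66 + 3 = 308.7.
Round up.

n = 309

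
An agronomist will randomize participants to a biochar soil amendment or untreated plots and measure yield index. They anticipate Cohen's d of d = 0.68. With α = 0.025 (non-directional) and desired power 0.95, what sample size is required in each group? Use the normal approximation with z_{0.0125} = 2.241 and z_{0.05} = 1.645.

n = 66 per group

For two independent groups with equal n: n = 2·((z_{α/2} + z_β) / d)².
z_{α/2} + z_β = 2.241 + 1.645 = 3.886.
n = 2 × (3.886 / 0.68)² = 2 × 5.715² = 2 × 32.66 = 65.3.
Round up to the next whole participant.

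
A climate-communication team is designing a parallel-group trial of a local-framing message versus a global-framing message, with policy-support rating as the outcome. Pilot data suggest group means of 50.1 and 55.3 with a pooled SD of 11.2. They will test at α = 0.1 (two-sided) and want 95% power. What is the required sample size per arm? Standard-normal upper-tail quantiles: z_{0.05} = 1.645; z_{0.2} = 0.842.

Cohen's d = |M₁ − M₂| / SD_pooled = |50.1 − 55.3| / 11.2 = 5.2 / 11.2 = 0.464.
For two independent groups with equal n: n = 2·((z_{α/2} + z_β) / d)².
z_{α/2} + z_β = 1.645 + 1.645 = 3.290.
n = 2 × (3.290 / 0.464)² = 2 × 7.091² = 2 × 50.28 = 100.6.
Round up to the next whole participant.

n = 101 per group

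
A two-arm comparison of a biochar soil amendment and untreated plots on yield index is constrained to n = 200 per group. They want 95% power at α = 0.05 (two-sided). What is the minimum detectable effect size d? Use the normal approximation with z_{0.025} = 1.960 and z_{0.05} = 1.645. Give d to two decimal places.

d_min ≈ 0.36

For two independent groups of n = 200 each: d_min = (z_{α/2} + z_β)·√(2/n).
z-sum = 1.960 + 1.645 = 3.605.
d_min = 3.605 × √(2/200) = 3.605 × 0.1000 = 0.361.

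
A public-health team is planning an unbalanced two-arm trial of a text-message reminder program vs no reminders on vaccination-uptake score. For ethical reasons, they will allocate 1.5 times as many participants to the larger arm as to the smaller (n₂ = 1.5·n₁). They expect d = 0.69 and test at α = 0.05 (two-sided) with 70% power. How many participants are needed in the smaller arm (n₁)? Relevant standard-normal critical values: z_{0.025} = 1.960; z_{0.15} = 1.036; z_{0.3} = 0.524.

With allocation ratio k = n₂/n₁ = 1.5, Var(x̄₁−x̄₂) = σ²(1/n₁ + 1/(k·n₁)) = σ²·(k+1)/(k·n₁).
So n₁ = (1 + 1/k)·((z_{α/2} + z_β)/d)² = 1.667 × (2.484/0.69)².
n₁ = 1.667 × 12.96 = 21.6.
Round up: n₁ = 22, giving n₂ = 1.5 × 22 = 33.

n₁ = 22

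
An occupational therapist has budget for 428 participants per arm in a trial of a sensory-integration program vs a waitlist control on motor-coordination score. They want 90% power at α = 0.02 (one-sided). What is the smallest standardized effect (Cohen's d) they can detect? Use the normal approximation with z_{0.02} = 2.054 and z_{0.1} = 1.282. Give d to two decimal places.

d_min ≈ 0.23

For two independent groups of n = 428 each: d_min = (z_{α} + z_β)·√(2/n).
z-sum = 2.054 + 1.282 = 3.336.
d_min = 3.336 × √(2/428) = 3.336 × 0.0684 = 0.228.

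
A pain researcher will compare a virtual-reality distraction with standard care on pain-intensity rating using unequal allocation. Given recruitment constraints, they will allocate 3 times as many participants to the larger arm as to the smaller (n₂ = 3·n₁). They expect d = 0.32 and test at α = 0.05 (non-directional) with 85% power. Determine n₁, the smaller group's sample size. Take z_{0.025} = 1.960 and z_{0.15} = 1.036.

n₁ = 117

With allocation ratio k = n₂/n₁ = 3, Var(x̄₁−x̄₂) = σ²(1/n₁ + 1/(k·n₁)) = σ²·(k+1)/(k·n₁).
So n₁ = (1 + 1/k)·((z_{α/2} + z_β)/d)² = 1.333 × (2.996/0.32)².
n₁ = 1.333 × 87.66 = 116.9.
Round up: n₁ = 117, giving n₂ = 3 × 117 = 351.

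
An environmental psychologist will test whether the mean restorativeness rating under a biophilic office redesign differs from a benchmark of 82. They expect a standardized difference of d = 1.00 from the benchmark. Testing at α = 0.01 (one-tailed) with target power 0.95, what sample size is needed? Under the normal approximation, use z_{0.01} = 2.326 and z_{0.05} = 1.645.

For a one-sample test: n = ((z_{α} + z_β) / d)².
z_{α} + z_β = 2.326 + 1.645 = 3.971.
n = (3.971 / 1.00)² = 3.971² = 15.77.
Round up.

n = 16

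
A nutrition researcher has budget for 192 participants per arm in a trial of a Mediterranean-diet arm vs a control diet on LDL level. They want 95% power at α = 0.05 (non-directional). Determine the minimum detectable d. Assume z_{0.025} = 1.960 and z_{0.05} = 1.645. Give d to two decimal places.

d_min ≈ 0.37

For two independent groups of n = 192 each: d_min = (z_{α/2} + z_β)·√(2/n).
z-sum = 1.960 + 1.645 = 3.605.
d_min = 3.605 × √(2/192) = 3.605 × 0.1021 = 0.368.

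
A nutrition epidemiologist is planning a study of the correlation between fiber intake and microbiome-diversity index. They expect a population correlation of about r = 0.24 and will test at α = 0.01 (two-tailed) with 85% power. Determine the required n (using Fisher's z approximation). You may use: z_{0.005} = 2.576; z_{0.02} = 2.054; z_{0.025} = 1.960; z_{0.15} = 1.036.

n = 221

Fisher's z: C = ½·ln((1+r)/(1−r)) = ½·ln(1.6316) = 0.2448.
n = ((z_{α/2} + z_β)/C)² + 3.
(2.576 + 1.036) / 0.2448 = 3.612 / 0.2448 = 14.755.
n = 14.755² + 3 = 217.71 + 3 = 220.7.
Round up.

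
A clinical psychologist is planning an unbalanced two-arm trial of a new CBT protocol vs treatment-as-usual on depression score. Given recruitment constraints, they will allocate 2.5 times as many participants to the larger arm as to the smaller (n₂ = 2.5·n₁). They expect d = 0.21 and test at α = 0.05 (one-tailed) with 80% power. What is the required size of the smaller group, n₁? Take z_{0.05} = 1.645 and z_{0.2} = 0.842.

With allocation ratio k = n₂/n₁ = 2.5, Var(x̄₁−x̄₂) = σ²(1/n₁ + 1/(k·n₁)) = σ²·(k+1)/(k·n₁).
So n₁ = (1 + 1/k)·((z_{α} + z_β)/d)² = 1.400 × (2.487/0.21)².
n₁ = 1.400 × 140.25 = 196.4.
Round up: n₁ = 197, giving n₂ = ⌈2.5 × 197⌉ = ⌈492.5⌉ = 493.

n₁ = 197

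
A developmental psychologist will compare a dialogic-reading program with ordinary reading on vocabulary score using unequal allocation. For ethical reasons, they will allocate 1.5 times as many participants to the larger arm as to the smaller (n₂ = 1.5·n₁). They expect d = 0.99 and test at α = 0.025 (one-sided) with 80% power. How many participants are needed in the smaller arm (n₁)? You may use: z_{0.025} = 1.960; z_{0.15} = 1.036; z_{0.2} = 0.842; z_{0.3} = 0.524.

With allocation ratio k = n₂/n₁ = 1.5, Var(x̄₁−x̄₂) = σ²(1/n₁ + 1/(k·n₁)) = σ²·(k+1)/(k·n₁).
So n₁ = (1 + 1/k)·((z_{α} + z_β)/d)² = 1.667 × (2.802/0.99)².
n₁ = 1.667 × 8.01 = 13.4.
Round up: n₁ = 14, giving n₂ = 1.5 × 14 = 21.

n₁ = 14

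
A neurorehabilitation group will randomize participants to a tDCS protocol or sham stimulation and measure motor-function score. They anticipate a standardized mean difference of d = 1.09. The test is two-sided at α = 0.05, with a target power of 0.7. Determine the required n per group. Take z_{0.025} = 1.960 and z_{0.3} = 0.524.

n = 11 per group

For two independent groups with equal n: n = 2·((z_{α/2} + z_β) / d)².
z_{α/2} + z_β = 1.960 + 0.524 = 2.484.
n = 2 × (2.484 / 1.09)² = 2 × 2.279² = 2 × 5.19 = 10.4.
Round up to the next whole participant.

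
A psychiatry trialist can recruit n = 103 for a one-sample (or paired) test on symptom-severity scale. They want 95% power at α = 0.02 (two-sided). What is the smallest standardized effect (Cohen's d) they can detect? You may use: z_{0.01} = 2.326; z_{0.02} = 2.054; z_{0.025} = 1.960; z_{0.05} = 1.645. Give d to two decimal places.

For a single sample (or paired design) of n = 103: d_min = (z_{α/2} + z_β)/√n.
z-sum = 2.326 + 1.645 = 3.971.
d_min = 3.971 / √103 = 3.971 / 10.149 = 0.391.

d_min ≈ 0.39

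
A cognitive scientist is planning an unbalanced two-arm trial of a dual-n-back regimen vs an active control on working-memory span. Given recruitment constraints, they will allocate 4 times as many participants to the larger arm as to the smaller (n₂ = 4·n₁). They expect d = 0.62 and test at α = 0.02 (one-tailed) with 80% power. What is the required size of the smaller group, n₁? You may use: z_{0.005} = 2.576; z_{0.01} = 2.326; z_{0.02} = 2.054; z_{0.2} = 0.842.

n₁ = 28

With allocation ratio k = n₂/n₁ = 4, Var(x̄₁−x̄₂) = σ²(1/n₁ + 1/(k·n₁)) = σ²·(k+1)/(k·n₁).
So n₁ = (1 + 1/k)·((z_{α} + z_β)/d)² = 1.250 × (2.896/0.62)².
n₁ = 1.250 × 21.82 = 27.3.
Round up: n₁ = 28, giving n₂ = 4 × 28 = 112.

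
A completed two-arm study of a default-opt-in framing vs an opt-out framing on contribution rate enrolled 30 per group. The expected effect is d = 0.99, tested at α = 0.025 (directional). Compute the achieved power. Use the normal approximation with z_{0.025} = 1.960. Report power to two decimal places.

For two equal groups, power = Φ(d·√(n/2) − z_{α}).
d·√(n/2) = 0.99 × √(30/2) = 0.99 × 3.873 = 3.834.
z_β = 3.834 − 1.960 = 1.874.
Power = Φ(1.874) = 0.970.

power ≈ 0.97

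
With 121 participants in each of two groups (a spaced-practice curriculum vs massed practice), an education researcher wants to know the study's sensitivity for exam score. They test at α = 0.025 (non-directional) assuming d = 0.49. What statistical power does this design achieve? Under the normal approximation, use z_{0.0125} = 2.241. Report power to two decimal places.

For two equal groups, power = Φ(d·√(n/2) − z_{α/2}).
d·√(n/2) = 0.49 × √(121/2) = 0.49 × 7.778 = 3.811.
z_β = 3.811 − 2.241 = 1.570.
Power = Φ(1.570) = 0.942.

power ≈ 0.94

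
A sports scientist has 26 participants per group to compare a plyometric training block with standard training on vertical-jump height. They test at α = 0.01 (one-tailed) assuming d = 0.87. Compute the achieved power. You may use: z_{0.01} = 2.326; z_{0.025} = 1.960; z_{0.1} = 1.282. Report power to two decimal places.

power ≈ 0.79

For two equal groups, power = Φ(d·√(n/2) − z_{α}).
d·√(n/2) = 0.87 × √(26/2) = 0.87 × 3.606 = 3.137.
z_β = 3.137 − 2.326 = 0.811.
Power = Φ(0.811) = 0.791.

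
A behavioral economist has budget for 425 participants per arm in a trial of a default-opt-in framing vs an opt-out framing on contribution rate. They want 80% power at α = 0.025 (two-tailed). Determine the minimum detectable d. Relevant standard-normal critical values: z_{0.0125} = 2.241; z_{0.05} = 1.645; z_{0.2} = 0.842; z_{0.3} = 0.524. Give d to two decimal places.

For two independent groups of n = 425 each: d_min = (z_{α/2} + z_β)·√(2/n).
z-sum = 2.241 + 0.842 = 3.083.
d_min = 3.083 × √(2/425) = 3.083 × 0.0686 = 0.211.

d_min ≈ 0.21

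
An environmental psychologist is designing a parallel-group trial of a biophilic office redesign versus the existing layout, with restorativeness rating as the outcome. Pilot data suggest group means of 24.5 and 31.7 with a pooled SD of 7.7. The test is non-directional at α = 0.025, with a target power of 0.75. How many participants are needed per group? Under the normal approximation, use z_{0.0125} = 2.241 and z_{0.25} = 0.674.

n = 20 per group

Cohen's d = |M₁ − M₂| / SD_pooled = |24.5 − 31.7| / 7.7 = 7.2 / 7.7 = 0.935.
For two independent groups with equal n: n = 2·((z_{α/2} + z_β) / d)².
z_{α/2} + z_β = 2.241 + 0.674 = 2.915.
n = 2 × (2.915 / 0.935)² = 2 × 3.118² = 2 × 9.72 = 19.4.
Round up to the next whole participant.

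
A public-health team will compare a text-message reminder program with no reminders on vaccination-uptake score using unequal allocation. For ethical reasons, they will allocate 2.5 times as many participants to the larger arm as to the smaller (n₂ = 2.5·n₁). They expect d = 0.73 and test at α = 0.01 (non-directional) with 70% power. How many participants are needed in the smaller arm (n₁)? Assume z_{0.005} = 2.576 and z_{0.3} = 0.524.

With allocation ratio k = n₂/n₁ = 2.5, Var(x̄₁−x̄₂) = σ²(1/n₁ + 1/(k·n₁)) = σ²·(k+1)/(k·n₁).
So n₁ = (1 + 1/k)·((z_{α/2} + z_β)/d)² = 1.400 × (3.100/0.73)².
n₁ = 1.400 × 18.03 = 25.2.
Round up: n₁ = 26, giving n₂ = 2.5 × 26 = 65.

n₁ = 26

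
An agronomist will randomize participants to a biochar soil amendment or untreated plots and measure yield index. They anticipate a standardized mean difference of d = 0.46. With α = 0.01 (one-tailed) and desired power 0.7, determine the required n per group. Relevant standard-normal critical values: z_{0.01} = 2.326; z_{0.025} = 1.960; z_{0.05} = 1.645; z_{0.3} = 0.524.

n = 77 per group

For two independent groups with equal n: n = 2·((z_{α} + z_β) / d)².
z_{α} + z_β = 2.326 + 0.524 = 2.850.
n = 2 × (2.850 / 0.46)² = 2 × 6.196² = 2 × 38.39 = 76.8.
Round up to the next whole participant.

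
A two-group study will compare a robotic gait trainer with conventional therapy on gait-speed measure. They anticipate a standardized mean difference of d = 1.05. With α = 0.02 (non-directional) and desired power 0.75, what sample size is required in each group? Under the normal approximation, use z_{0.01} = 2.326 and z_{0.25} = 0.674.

For two independent groups with equal n: n = 2·((z_{α/2} + z_β) / d)².
z_{α/2} + z_β = 2.326 + 0.674 = 3.000.
n = 2 × (3.000 / 1.05)² = 2 × 2.857² = 2 × 8.16 = 16.3.
Round up to the next whole participant.

n = 17 per group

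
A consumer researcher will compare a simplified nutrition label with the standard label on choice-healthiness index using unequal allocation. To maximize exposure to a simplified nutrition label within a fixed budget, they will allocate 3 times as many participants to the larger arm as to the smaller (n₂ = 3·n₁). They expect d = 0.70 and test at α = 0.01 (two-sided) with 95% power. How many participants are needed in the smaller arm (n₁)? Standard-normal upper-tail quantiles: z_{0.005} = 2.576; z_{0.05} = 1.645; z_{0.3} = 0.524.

n₁ = 49

With allocation ratio k = n₂/n₁ = 3, Var(x̄₁−x̄₂) = σ²(1/n₁ + 1/(k·n₁)) = σ²·(k+1)/(k·n₁).
So n₁ = (1 + 1/k)·((z_{α/2} + z_β)/d)² = 1.333 × (4.221/0.70)².
n₁ = 1.333 × 36.36 = 48.5.
Round up: n₁ = 49, giving n₂ = 3 × 49 = 147.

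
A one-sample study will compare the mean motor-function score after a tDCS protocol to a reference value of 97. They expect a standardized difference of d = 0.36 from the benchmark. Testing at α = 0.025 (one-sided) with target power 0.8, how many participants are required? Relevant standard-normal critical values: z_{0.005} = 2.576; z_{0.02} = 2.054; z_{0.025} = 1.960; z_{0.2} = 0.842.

n = 61

For a one-sample test: n = ((z_{α} + z_β) / d)².
z_{α} + z_β = 1.960 + 0.842 = 2.802.
n = (2.802 / 0.36)² = 7.783² = 60.58.
Round up.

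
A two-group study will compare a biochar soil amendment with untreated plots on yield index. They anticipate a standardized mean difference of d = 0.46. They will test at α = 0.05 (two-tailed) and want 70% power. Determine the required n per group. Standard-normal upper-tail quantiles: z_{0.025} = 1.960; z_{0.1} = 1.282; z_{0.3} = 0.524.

For two independent groups with equal n: n = 2·((z_{α/2} + z_β) / d)².
z_{α/2} + z_β = 1.960 + 0.524 = 2.484.
n = 2 × (2.484 / 0.46)² = 2 × 5.400² = 2 × 29.16 = 58.3.
Round up to the next whole participant.

n = 59 per group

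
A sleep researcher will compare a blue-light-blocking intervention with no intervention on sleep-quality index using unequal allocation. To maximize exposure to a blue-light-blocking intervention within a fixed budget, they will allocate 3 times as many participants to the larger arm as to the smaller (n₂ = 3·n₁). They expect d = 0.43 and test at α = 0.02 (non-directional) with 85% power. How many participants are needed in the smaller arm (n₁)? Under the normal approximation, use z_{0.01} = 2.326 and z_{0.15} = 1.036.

With allocation ratio k = n₂/n₁ = 3, Var(x̄₁−x̄₂) = σ²(1/n₁ + 1/(k·n₁)) = σ²·(k+1)/(k·n₁).
So n₁ = (1 + 1/k)·((z_{α/2} + z_β)/d)² = 1.333 × (3.362/0.43)².
n₁ = 1.333 × 61.13 = 81.5.
Round up: n₁ = 82, giving n₂ = 3 × 82 = 246.

n₁ = 82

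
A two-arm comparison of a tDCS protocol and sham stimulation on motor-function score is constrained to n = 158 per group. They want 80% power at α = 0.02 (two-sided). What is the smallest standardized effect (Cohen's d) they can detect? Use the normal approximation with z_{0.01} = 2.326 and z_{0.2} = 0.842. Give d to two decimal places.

For two independent groups of n = 158 each: d_min = (z_{α/2} + z_β)·√(2/n).
z-sum = 2.326 + 0.842 = 3.168.
d_min = 3.168 × √(2/158) = 3.168 × 0.1125 = 0.356.

d_min ≈ 0.36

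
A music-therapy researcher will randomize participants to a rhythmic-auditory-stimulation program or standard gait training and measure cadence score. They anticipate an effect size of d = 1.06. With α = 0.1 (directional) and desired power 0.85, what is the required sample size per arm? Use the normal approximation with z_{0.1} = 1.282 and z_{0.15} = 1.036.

For two independent groups with equal n: n = 2·((z_{α} + z_β) / d)².
z_{α} + z_β = 1.282 + 1.036 = 2.318.
n = 2 × (2.318 / 1.06)² = 2 × 2.187² = 2 × 4.78 = 9.6.
Round up to the next whole participant.

n = 10 per group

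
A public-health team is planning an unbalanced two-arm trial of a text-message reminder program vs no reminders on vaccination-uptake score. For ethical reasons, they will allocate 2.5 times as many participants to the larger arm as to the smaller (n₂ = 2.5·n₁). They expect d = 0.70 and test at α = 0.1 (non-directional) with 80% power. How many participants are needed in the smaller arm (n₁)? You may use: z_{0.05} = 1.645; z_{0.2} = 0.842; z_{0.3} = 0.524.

n₁ = 18

With allocation ratio k = n₂/n₁ = 2.5, Var(x̄₁−x̄₂) = σ²(1/n₁ + 1/(k·n₁)) = σ²·(k+1)/(k·n₁).
So n₁ = (1 + 1/k)·((z_{α/2} + z_β)/d)² = 1.400 × (2.487/0.70)².
n₁ = 1.400 × 12.62 = 17.7.
Round up: n₁ = 18, giving n₂ = 2.5 × 18 = 45.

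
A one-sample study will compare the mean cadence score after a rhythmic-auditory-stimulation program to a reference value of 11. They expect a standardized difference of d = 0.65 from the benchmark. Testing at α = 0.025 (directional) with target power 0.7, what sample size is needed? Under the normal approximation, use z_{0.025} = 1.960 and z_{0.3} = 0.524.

For a one-sample test: n = ((z_{α} + z_β) / d)².
z_{α} + z_β = 1.960 + 0.524 = 2.484.
n = (2.484 / 0.65)² = 3.822² = 14.60.
Round up.

n = 15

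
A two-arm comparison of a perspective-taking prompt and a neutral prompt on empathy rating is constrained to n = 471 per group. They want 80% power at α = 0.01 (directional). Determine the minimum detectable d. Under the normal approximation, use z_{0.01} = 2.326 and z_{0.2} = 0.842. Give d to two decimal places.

For two independent groups of n = 471 each: d_min = (z_{α} + z_β)·√(2/n).
z-sum = 2.326 + 0.842 = 3.168.
d_min = 3.168 × √(2/471) = 3.168 × 0.0652 = 0.206.

d_min ≈ 0.21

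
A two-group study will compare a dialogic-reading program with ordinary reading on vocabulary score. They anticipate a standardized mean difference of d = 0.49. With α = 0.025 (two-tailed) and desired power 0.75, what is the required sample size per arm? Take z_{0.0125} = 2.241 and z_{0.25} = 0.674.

n = 71 per group

For two independent groups with equal n: n = 2·((z_{α/2} + z_β) / d)².
z_{α/2} + z_β = 2.241 + 0.674 = 2.915.
n = 2 × (2.915 / 0.49)² = 2 × 5.949² = 2 × 35.39 = 70.8.
Round up to the next whole participant.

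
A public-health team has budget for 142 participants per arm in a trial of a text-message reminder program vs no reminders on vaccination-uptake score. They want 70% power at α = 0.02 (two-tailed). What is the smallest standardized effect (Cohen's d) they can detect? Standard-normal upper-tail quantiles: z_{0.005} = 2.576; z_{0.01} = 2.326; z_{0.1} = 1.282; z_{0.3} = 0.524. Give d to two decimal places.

d_min ≈ 0.34

For two independent groups of n = 142 each: d_min = (z_{α/2} + z_β)·√(2/n).
z-sum = 2.326 + 0.524 = 2.850.
d_min = 2.850 × √(2/142) = 2.850 × 0.1187 = 0.338.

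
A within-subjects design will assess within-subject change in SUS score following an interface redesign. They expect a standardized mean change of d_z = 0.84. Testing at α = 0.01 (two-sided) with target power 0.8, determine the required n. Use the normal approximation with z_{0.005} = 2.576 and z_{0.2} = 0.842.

For a paired (one-sample on differences) test: n = ((z_{α/2} + z_β) / d)².
z_{α/2} + z_β = 2.576 + 0.842 = 3.418.
n = (3.418 / 0.84)² = 4.069² = 16.56.
Round up.

n = 17 pairs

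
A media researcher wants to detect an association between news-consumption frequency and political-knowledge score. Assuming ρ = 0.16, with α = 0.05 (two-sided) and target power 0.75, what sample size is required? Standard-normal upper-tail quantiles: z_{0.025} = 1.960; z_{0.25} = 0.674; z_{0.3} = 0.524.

n = 270

Fisher's z: C = ½·ln((1+r)/(1−r)) = ½·ln(1.3810) = 0.1614.
n = ((z_{α/2} + z_β)/C)² + 3.
(1.960 + 0.674) / 0.1614 = 2.634 / 0.1614 = 16.320.
n = 16.320² + 3 = 266.33 + 3 = 269.3.
Round up.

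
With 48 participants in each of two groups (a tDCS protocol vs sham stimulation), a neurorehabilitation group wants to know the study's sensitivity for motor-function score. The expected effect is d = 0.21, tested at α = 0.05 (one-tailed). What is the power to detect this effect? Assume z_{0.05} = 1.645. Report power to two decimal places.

power ≈ 0.27

For two equal groups, power = Φ(d·√(n/2) − z_{α}).
d·√(n/2) = 0.21 × √(48/2) = 0.21 × 4.899 = 1.029.
z_β = 1.029 − 1.645 = -0.616.
Power = Φ(-0.616) = 0.269.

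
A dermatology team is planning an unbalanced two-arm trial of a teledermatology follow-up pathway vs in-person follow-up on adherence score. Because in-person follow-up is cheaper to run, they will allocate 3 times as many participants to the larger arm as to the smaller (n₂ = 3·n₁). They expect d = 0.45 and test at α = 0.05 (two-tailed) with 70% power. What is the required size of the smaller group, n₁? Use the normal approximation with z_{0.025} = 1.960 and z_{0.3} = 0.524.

With allocation ratio k = n₂/n₁ = 3, Var(x̄₁−x̄₂) = σ²(1/n₁ + 1/(k·n₁)) = σ²·(k+1)/(k·n₁).
So n₁ = (1 + 1/k)·((z_{α/2} + z_β)/d)² = 1.333 × (2.484/0.45)².
n₁ = 1.333 × 30.47 = 40.6.
Round up: n₁ = 41, giving n₂ = 3 × 41 = 123.

n₁ = 41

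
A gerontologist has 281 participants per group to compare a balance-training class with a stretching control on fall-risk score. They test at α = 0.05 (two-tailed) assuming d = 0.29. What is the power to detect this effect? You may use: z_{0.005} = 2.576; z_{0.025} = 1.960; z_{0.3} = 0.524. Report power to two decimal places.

power ≈ 0.93

For two equal groups, power = Φ(d·√(n/2) − z_{α/2}).
d·√(n/2) = 0.29 × √(281/2) = 0.29 × 11.853 = 3.437.
z_β = 3.437 − 1.960 = 1.477.
Power = Φ(1.477) = 0.930.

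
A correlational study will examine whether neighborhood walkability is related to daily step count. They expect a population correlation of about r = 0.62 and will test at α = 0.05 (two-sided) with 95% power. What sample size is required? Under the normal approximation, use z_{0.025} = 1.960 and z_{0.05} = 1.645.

Fisher's z: C = ½·ln((1+r)/(1−r)) = ½·ln(4.2632) = 0.7250.
n = ((z_{α/2} + z_β)/C)² + 3.
(1.960 + 1.645) / 0.7250 = 3.605 / 0.7250 = 4.972.
n = 4.972² + 3 = 24.72 + 3 = 27.7.
Round up.

n = 28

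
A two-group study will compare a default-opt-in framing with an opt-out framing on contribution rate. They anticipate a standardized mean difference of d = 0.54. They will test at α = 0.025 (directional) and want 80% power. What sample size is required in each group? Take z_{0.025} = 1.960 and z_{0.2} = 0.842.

For two independent groups with equal n: n = 2·((z_{α} + z_β) / d)².
z_{α} + z_β = 1.960 + 0.842 = 2.802.
n = 2 × (2.802 / 0.54)² = 2 × 5.189² = 2 × 26.92 = 53.8.
Round up to the next whole participant.

n = 54 per group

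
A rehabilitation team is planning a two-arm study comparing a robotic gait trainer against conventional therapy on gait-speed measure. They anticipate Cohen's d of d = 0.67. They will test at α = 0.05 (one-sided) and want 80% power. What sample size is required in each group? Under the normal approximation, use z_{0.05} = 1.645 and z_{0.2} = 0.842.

n = 28 per group

For two independent groups with equal n: n = 2·((z_{α} + z_β) / d)².
z_{α} + z_β = 1.645 + 0.842 = 2.487.
n = 2 × (2.487 / 0.67)² = 2 × 3.712² = 2 × 13.78 = 27.6.
Round up to the next whole participant.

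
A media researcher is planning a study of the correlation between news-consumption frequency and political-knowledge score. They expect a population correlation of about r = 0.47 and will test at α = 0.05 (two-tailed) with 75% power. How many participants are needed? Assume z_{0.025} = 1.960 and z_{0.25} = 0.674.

Fisher's z: C = ½·ln((1+r)/(1−r)) = ½·ln(2.7736) = 0.5101.
n = ((z_{α/2} + z_β)/C)² + 3.
(1.960 + 0.674) / 0.5101 = 2.634 / 0.5101 = 5.164.
n = 5.164² + 3 = 26.66 + 3 = 29.7.
Round up.

n = 30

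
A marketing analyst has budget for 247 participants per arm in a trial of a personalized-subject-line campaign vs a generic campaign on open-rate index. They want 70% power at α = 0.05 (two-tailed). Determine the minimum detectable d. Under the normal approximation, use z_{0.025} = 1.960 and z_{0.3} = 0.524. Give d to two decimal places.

d_min ≈ 0.22

For two independent groups of n = 247 each: d_min = (z_{α/2} + z_β)·√(2/n).
z-sum = 1.960 + 0.524 = 2.484.
d_min = 2.484 × √(2/247) = 2.484 × 0.0900 = 0.224.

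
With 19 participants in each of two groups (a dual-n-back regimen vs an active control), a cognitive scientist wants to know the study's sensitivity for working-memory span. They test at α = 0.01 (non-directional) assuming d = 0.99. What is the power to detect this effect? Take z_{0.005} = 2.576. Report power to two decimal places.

For two equal groups, power = Φ(d·√(n/2) − z_{α/2}).
d·√(n/2) = 0.99 × √(19/2) = 0.99 × 3.082 = 3.051.
z_β = 3.051 − 2.576 = 0.475.
Power = Φ(0.475) = 0.683.

power ≈ 0.68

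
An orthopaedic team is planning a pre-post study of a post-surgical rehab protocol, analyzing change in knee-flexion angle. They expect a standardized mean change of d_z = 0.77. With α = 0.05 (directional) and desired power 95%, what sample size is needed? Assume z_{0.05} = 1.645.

n = 19 pairs

For a paired (one-sample on differences) test: n = ((z_{α} + z_β) / d)².
z_{α} + z_β = 1.645 + 1.645 = 3.290.
n = (3.290 / 0.77)² = 4.273² = 18.26.
Round up.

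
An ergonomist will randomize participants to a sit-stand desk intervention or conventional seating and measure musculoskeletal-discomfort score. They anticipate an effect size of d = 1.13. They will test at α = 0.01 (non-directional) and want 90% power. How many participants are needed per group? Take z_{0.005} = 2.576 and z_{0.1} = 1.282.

For two independent groups with equal n: n = 2·((z_{α/2} + z_β) / d)².
z_{α/2} + z_β = 2.576 + 1.282 = 3.858.
n = 2 × (3.858 / 1.13)² = 2 × 3.414² = 2 × 11.66 = 23.3.
Round up to the next whole participant.

n = 24 per group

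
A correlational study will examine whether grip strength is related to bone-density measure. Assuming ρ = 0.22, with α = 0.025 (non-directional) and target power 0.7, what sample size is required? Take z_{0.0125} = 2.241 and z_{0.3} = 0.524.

n = 156

Fisher's z: C = ½·ln((1+r)/(1−r)) = ½·ln(1.5641) = 0.2237.
n = ((z_{α/2} + z_β)/C)² + 3.
(2.241 + 0.524) / 0.2237 = 2.765 / 0.2237 = 12.360.
n = 12.360² + 3 = 152.78 + 3 = 155.8.
Round up.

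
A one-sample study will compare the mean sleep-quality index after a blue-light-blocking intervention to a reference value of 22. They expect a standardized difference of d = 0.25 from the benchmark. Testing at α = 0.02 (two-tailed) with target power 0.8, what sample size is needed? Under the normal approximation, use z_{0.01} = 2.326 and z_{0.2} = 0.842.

n = 161

For a one-sample test: n = ((z_{α/2} + z_β) / d)².
z_{α/2} + z_β = 2.326 + 0.842 = 3.168.
n = (3.168 / 0.25)² = 12.672² = 160.58.
Round up.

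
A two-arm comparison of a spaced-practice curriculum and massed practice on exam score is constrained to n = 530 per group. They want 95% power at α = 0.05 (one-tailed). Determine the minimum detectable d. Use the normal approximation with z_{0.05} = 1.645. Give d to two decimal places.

d_min ≈ 0.20

For two independent groups of n = 530 each: d_min = (z_{α} + z_β)·√(2/n).
z-sum = 1.645 + 1.645 = 3.290.
d_min = 3.290 × √(2/530) = 3.290 × 0.0614 = 0.202.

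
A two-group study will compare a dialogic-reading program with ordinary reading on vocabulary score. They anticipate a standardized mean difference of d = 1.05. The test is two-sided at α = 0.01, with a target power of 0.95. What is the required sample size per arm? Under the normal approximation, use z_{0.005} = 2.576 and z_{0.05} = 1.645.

n = 33 per group

For two independent groups with equal n: n = 2·((z_{α/2} + z_β) / d)².
z_{α/2} + z_β = 2.576 + 1.645 = 4.221.
n = 2 × (4.221 / 1.05)² = 2 × 4.020² = 2 × 16.16 = 32.3.
Round up to the next whole participant.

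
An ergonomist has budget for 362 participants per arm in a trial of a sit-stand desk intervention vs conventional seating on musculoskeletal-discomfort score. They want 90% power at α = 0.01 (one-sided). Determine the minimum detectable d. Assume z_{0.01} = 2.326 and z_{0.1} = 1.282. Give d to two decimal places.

For two independent groups of n = 362 each: d_min = (z_{α} + z_β)·√(2/n).
z-sum = 2.326 + 1.282 = 3.608.
d_min = 3.608 × √(2/362) = 3.608 × 0.0743 = 0.268.

d_min ≈ 0.27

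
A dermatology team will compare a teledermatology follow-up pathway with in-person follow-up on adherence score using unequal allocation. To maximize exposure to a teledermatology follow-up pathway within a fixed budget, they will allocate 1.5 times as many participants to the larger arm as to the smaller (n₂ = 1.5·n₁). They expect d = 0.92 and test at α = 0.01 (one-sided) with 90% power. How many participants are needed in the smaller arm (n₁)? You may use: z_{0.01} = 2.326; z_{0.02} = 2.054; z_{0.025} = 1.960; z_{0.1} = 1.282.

n₁ = 26

With allocation ratio k = n₂/n₁ = 1.5, Var(x̄₁−x̄₂) = σ²(1/n₁ + 1/(k·n₁)) = σ²·(k+1)/(k·n₁).
So n₁ = (1 + 1/k)·((z_{α} + z_β)/d)² = 1.667 × (3.608/0.92)².
n₁ = 1.667 × 15.38 = 25.6.
Round up: n₁ = 26, giving n₂ = 1.5 × 26 = 39.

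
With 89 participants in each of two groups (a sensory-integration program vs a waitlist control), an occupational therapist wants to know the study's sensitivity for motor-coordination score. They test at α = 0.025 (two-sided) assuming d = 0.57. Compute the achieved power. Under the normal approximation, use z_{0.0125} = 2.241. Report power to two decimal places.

power ≈ 0.94

For two equal groups, power = Φ(d·√(n/2) − z_{α/2}).
d·√(n/2) = 0.57 × √(89/2) = 0.57 × 6.671 = 3.802.
z_β = 3.802 − 2.241 = 1.561.
Power = Φ(1.561) = 0.941.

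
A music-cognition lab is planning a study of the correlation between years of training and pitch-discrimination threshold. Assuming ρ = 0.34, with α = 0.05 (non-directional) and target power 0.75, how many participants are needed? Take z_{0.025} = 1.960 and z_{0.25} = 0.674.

n = 59

Fisher's z: C = ½·ln((1+r)/(1−r)) = ½·ln(2.0303) = 0.3541.
n = ((z_{α/2} + z_β)/C)² + 3.
(1.960 + 0.674) / 0.3541 = 2.634 / 0.3541 = 7.439.
n = 7.439² + 3 = 55.33 + 3 = 58.3.
Round up.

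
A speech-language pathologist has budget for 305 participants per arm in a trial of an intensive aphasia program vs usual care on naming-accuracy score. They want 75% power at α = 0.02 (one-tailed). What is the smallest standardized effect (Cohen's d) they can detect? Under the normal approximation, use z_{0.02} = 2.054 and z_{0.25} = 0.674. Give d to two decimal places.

For two independent groups of n = 305 each: d_min = (z_{α} + z_β)·√(2/n).
z-sum = 2.054 + 0.674 = 2.728.
d_min = 2.728 × √(2/305) = 2.728 × 0.0810 = 0.221.

d_min ≈ 0.22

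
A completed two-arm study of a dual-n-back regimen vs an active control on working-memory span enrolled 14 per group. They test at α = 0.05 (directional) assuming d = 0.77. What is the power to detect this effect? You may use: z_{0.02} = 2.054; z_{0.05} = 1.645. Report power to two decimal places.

power ≈ 0.65

For two equal groups, power = Φ(d·√(n/2) − z_{α}).
d·√(n/2) = 0.77 × √(14/2) = 0.77 × 2.646 = 2.037.
z_β = 2.037 − 1.645 = 0.392.
Power = Φ(0.392) = 0.653.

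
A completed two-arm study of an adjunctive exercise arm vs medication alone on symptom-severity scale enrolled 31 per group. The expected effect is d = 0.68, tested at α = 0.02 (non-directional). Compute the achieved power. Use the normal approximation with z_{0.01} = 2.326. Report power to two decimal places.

power ≈ 0.64

For two equal groups, power = Φ(d·√(n/2) − z_{α/2}).
d·√(n/2) = 0.68 × √(31/2) = 0.68 × 3.937 = 2.677.
z_β = 2.677 − 2.326 = 0.351.
Power = Φ(0.351) = 0.637.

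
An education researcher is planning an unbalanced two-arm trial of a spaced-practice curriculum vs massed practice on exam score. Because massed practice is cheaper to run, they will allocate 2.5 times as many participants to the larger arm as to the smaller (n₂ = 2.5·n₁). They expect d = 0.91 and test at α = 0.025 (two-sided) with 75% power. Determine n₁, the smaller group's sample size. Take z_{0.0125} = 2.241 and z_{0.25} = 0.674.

With allocation ratio k = n₂/n₁ = 2.5, Var(x̄₁−x̄₂) = σ²(1/n₁ + 1/(k·n₁)) = σ²·(k+1)/(k·n₁).
So n₁ = (1 + 1/k)·((z_{α/2} + z_β)/d)² = 1.400 × (2.915/0.91)².
n₁ = 1.400 × 10.26 = 14.4.
Round up: n₁ = 15, giving n₂ = ⌈2.5 × 15⌉ = ⌈37.5⌉ = 38.

n₁ = 15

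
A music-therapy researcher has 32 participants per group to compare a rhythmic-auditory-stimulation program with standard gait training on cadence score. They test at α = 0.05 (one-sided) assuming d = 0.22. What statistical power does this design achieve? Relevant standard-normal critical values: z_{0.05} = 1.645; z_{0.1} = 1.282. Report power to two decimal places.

power ≈ 0.22

For two equal groups, power = Φ(d·√(n/2) − z_{α}).
d·√(n/2) = 0.22 × √(32/2) = 0.22 × 4.000 = 0.880.
z_β = 0.880 − 1.645 = -0.765.
Power = Φ(-0.765) = 0.222.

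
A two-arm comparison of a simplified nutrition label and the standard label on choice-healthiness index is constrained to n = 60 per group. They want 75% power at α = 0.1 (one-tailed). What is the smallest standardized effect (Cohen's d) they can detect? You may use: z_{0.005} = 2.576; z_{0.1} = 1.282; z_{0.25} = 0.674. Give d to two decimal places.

For two independent groups of n = 60 each: d_min = (z_{α} + z_β)·√(2/n).
z-sum = 1.282 + 0.674 = 1.956.
d_min = 1.956 × √(2/60) = 1.956 × 0.1826 = 0.357.

d_min ≈ 0.36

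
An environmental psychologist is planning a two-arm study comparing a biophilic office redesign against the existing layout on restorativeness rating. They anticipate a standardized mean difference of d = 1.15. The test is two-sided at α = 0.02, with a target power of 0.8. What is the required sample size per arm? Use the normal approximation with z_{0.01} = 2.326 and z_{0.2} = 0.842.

For two independent groups with equal n: n = 2·((z_{α/2} + z_β) / d)².
z_{α/2} + z_β = 2.326 + 0.842 = 3.168.
n = 2 × (3.168 / 1.15)² = 2 × 2.755² = 2 × 7.59 = 15.2.
Round up to the next whole participant.

n = 16 per group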